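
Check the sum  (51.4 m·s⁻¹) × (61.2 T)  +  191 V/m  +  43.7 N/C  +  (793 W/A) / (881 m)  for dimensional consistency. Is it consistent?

Expand each in SI base units:
  (51.4 m·s⁻¹) × (61.2 T):  [m·s⁻¹] · [kg·s⁻²·A⁻¹] = kg·m·s⁻³·A⁻¹
  191 V/m:  V·m⁻¹ = J·C⁻¹·m⁻¹ = kg·m·s⁻³·A⁻¹
  43.7 N/C:  N·C⁻¹ = kg·m·s⁻²·(s·A)⁻¹ = kg·m·s⁻³·A⁻¹
  (793 W/A) / (881 m):  [kg·m²·s⁻³·A⁻¹] / [m] = kg·m·s⁻³·A⁻¹
Every term reduces to kg·m·s⁻³·A⁻¹.

Yes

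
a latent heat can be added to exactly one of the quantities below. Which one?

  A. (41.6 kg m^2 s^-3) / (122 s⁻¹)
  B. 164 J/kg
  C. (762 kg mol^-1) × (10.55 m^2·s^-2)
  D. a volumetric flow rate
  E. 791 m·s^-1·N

B.

Reference: [latent heat] = m²·s⁻².
Each option:
  A. [kg·m²·s⁻³] / [s⁻¹] = kg·m²·s⁻²
  B. J·kg⁻¹ = N·m·kg⁻¹ = m²·s⁻²  ← same
  C. [kg·mol⁻¹] · [m²·s⁻²] = kg·m²·s⁻²·mol⁻¹
  D. [volumetric flow rate] = m³·s⁻¹
  E. N·m·s⁻¹ = kg·m·s⁻²·m·s⁻¹ = kg·m²·s⁻³
Only B. matches m²·s⁻².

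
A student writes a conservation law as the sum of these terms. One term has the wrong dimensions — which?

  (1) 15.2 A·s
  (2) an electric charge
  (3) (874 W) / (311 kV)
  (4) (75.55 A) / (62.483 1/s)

(3)

In SI base units:
  (1) A·s = s·A
  (2) [electric charge] = s·A
  (3) [kg·m²·s⁻³] / [kg·m²·s⁻³·A⁻¹] = A
  (4) [A] / [s⁻¹] = s·A
All reduce to s·A except (3), which is A.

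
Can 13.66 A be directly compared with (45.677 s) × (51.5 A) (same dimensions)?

Reduce each to base SI dimensions:
  13.66 A:  A
  (45.677 s) × (51.5 A):  [s] · [A] = s·A
A ≠ s·A, so they cannot be added.

No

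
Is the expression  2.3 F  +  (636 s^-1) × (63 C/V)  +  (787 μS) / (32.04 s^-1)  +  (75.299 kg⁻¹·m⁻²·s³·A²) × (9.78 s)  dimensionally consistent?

No

Expand each in SI base units:
  2.3 F:  F = C·V⁻¹ = kg⁻¹·m⁻²·s⁴·A²
  (636 s^-1) × (63 C/V):  [s⁻¹] · [kg⁻¹·m⁻²·s⁴·A²] = kg⁻¹·m⁻²·s³·A²
  (787 μS) / (32.04 s^-1):  [kg⁻¹·m⁻²·s³·A²] / [s⁻¹] = kg⁻¹·m⁻²·s⁴·A²
  (75.299 kg⁻¹·m⁻²·s³·A²) × (9.78 s):  [kg⁻¹·m⁻²·s³·A²] · [s] = kg⁻¹·m⁻²·s⁴·A²
The terms do not share a single dimension (kg⁻¹·m⁻²·s³·A² vs kg⁻¹·m⁻²·s⁴·A²).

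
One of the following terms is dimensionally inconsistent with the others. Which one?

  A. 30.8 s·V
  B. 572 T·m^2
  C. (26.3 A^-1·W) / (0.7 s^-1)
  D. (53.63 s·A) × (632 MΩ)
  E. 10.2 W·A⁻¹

Work out the base dimensions of each:
  A. V·s = J·C⁻¹·s = kg·m²·s⁻²·A⁻¹
  B. T·m² = Wb·m⁻²·m² = kg·m²·s⁻²·A⁻¹
  C. [kg·m²·s⁻³·A⁻¹] / [s⁻¹] = kg·m²·s⁻²·A⁻¹
  D. [s·A] · [kg·m²·s⁻³·A⁻²] = kg·m²·s⁻²·A⁻¹
  E. W·A⁻¹ = J·s⁻¹·A⁻¹ = kg·m²·s⁻³·A⁻¹
All reduce to kg·m²·s⁻²·A⁻¹ except E., which is kg·m²·s⁻³·A⁻¹.

E.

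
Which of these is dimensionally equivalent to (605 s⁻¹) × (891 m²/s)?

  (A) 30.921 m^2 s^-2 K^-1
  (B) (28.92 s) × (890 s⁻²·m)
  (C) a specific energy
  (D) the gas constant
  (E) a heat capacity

Reference: [s⁻¹] · [m²·s⁻¹] = m²·s⁻².
Each option:
  (A) m²·s⁻²·K⁻¹
  (B) [s] · [m·s⁻²] = m·s⁻¹
  (C) [specific energy] = m²·s⁻²  ← same
  (D) [gas constant] = kg·m²·s⁻²·K⁻¹·mol⁻¹
  (E) [heat capacity] = kg·m²·s⁻²·K⁻¹
Only (C) matches m²·s⁻².

(C)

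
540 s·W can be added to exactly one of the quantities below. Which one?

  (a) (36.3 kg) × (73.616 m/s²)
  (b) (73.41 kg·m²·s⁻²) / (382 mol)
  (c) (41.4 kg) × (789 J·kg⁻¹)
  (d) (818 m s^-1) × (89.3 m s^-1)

Reference: W·s = J·s⁻¹·s = kg·m²·s⁻².
Each option:
  (a) [kg] · [m·s⁻²] = kg·m·s⁻²
  (b) [kg·m²·s⁻²] / [mol] = kg·m²·s⁻²·mol⁻¹
  (c) [kg] · [m²·s⁻²] = kg·m²·s⁻²  ← same
  (d) [m·s⁻¹] · [m·s⁻¹] = m²·s⁻²
Only (c) matches kg·m²·s⁻².

(c)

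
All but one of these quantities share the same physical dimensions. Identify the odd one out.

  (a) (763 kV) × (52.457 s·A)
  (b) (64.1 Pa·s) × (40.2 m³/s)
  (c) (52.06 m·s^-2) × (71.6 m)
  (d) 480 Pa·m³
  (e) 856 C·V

Work out the base dimensions of each:
  (a) [kg·m²·s⁻³·A⁻¹] · [s·A] = kg·m²·s⁻²
  (b) [kg·m⁻¹·s⁻¹] · [m³·s⁻¹] = kg·m²·s⁻²
  (c) [m·s⁻²] · [m] = m²·s⁻²
  (d) Pa·m³ = N·m⁻²·m³ = kg·m²·s⁻²
  (e) C·V = s·A·J·C⁻¹ = kg·m²·s⁻²
All reduce to kg·m²·s⁻² except (c), which is m²·s⁻².

(c)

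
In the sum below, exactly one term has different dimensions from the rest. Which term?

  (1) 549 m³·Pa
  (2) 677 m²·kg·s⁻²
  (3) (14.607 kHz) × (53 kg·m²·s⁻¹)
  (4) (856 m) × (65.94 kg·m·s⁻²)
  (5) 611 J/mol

(5)

In SI base units:
  (1) Pa·m³ = N·m⁻²·m³ = kg·m²·s⁻²
  (2) kg·m²·s⁻²
  (3) [s⁻¹] · [kg·m²·s⁻¹] = kg·m²·s⁻²
  (4) [m] · [kg·m·s⁻²] = kg·m²·s⁻²
  (5) J·mol⁻¹ = N·m·mol⁻¹ = kg·m²·s⁻²·mol⁻¹
All reduce to kg·m²·s⁻² except (5), which is kg·m²·s⁻²·mol⁻¹.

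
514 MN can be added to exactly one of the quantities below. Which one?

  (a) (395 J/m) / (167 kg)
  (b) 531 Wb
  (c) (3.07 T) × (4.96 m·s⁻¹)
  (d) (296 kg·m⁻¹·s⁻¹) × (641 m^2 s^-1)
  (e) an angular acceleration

(d)

Reference: N = kg·m·s⁻².
Each option:
  (a) [kg·m·s⁻²] / [kg] = m·s⁻²
  (b) Wb = V·s = kg·m²·s⁻²·A⁻¹
  (c) [kg·s⁻²·A⁻¹] · [m·s⁻¹] = kg·m·s⁻³·A⁻¹
  (d) [kg·m⁻¹·s⁻¹] · [m²·s⁻¹] = kg·m·s⁻²  ← same
  (e) [angular acceleration] = s⁻²
Only (d) matches kg·m·s⁻².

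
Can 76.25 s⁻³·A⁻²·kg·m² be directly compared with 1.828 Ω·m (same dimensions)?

Work out the base dimensions of each:
  76.25 s⁻³·A⁻²·kg·m²:  kg·m²·s⁻³·A⁻²
  1.828 Ω·m:  Ω·m = V·A⁻¹·m = kg·m³·s⁻³·A⁻²
kg·m²·s⁻³·A⁻² ≠ kg·m³·s⁻³·A⁻², so they cannot be added.

No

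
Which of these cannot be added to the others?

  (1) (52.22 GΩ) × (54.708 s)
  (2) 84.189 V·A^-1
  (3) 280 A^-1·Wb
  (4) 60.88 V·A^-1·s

Expand each in SI base units:
  (1) [kg·m²·s⁻³·A⁻²] · [s] = kg·m²·s⁻²·A⁻²
  (2) V·A⁻¹ = J·C⁻¹·A⁻¹ = kg·m²·s⁻³·A⁻²
  (3) Wb·A⁻¹ = V·s·A⁻¹ = kg·m²·s⁻²·A⁻²
  (4) V·s·A⁻¹ = J·C⁻¹·s·A⁻¹ = kg·m²·s⁻²·A⁻²
All reduce to kg·m²·s⁻²·A⁻² except (2), which is kg·m²·s⁻³·A⁻².

(2)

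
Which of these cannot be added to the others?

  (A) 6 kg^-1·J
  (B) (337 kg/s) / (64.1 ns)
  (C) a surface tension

(A)

Dimensions:
  (A) J·kg⁻¹ = N·m·kg⁻¹ = m²·s⁻²
  (B) [kg·s⁻¹] / [s] = kg·s⁻²
  (C) [surface tension] = kg·s⁻²
All reduce to kg·s⁻² except (A), which is m²·s⁻².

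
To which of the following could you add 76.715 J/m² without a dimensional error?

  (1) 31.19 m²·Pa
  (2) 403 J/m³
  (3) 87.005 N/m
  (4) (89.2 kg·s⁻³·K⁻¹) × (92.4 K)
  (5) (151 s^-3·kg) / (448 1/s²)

(3)

Reference: J·m⁻² = N·m·m⁻² = kg·s⁻².
Each option:
  (1) Pa·m² = N·m⁻²·m² = kg·m·s⁻²
  (2) J·m⁻³ = N·m·m⁻³ = kg·m⁻¹·s⁻²
  (3) N·m⁻¹ = kg·m·s⁻²·m⁻¹ = kg·s⁻²  ← same
  (4) [kg·s⁻³·K⁻¹] · [K] = kg·s⁻³
  (5) [kg·s⁻³] / [s⁻²] = kg·s⁻¹
Only (3) matches kg·s⁻².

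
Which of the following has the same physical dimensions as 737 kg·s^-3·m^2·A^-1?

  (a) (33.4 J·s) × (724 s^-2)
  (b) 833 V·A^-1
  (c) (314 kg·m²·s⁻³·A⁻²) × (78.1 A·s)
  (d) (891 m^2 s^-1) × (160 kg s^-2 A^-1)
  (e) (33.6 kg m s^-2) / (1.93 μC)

(d)

Reference: kg·m²·s⁻³·A⁻¹.
Each option:
  (a) [kg·m²·s⁻¹] · [s⁻²] = kg·m²·s⁻³
  (b) V·A⁻¹ = J·C⁻¹·A⁻¹ = kg·m²·s⁻³·A⁻²
  (c) [kg·m²·s⁻³·A⁻²] · [s·A] = kg·m²·s⁻²·A⁻¹
  (d) [m²·s⁻¹] · [kg·s⁻²·A⁻¹] = kg·m²·s⁻³·A⁻¹  ← same
  (e) [kg·m·s⁻²] / [s·A] = kg·m·s⁻³·A⁻¹
Only (d) matches kg·m²·s⁻³·A⁻¹.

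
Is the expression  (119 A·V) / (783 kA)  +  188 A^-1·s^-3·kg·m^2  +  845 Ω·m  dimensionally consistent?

Reduce each to base SI dimensions:
  (119 A·V) / (783 kA):  [kg·m²·s⁻³] / [A] = kg·m²·s⁻³·A⁻¹
  188 A^-1·s^-3·kg·m^2:  kg·m²·s⁻³·A⁻¹
  845 Ω·m:  Ω·m = V·A⁻¹·m = kg·m³·s⁻³·A⁻²
The terms do not share a single dimension (kg·m²·s⁻³·A⁻¹ vs kg·m³·s⁻³·A⁻²).

No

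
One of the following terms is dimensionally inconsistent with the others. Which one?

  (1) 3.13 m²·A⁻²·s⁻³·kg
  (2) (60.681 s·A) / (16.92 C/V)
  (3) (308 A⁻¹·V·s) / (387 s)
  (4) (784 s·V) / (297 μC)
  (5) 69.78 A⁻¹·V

(2)

Dimensions:
  (1) kg·m²·s⁻³·A⁻²
  (2) [s·A] / [kg⁻¹·m⁻²·s⁴·A²] = kg·m²·s⁻³·A⁻¹
  (3) [kg·m²·s⁻²·A⁻²] / [s] = kg·m²·s⁻³·A⁻²
  (4) [kg·m²·s⁻²·A⁻¹] / [s·A] = kg·m²·s⁻³·A⁻²
  (5) V·A⁻¹ = J·C⁻¹·A⁻¹ = kg·m²·s⁻³·A⁻²
All reduce to kg·m²·s⁻³·A⁻² except (2), which is kg·m²·s⁻³·A⁻¹.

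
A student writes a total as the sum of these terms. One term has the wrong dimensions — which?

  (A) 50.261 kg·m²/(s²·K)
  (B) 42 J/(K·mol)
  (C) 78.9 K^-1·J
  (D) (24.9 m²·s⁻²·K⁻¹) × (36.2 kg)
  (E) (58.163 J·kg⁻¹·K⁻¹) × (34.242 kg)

(B)

Reduce each to base SI dimensions:
  (A) kg·m²·s⁻²·K⁻¹
  (B) J·mol⁻¹·K⁻¹ = N·m·mol⁻¹·K⁻¹ = kg·m²·s⁻²·K⁻¹·mol⁻¹
  (C) J·K⁻¹ = N·m·K⁻¹ = kg·m²·s⁻²·K⁻¹
  (D) [m²·s⁻²·K⁻¹] · [kg] = kg·m²·s⁻²·K⁻¹
  (E) [m²·s⁻²·K⁻¹] · [kg] = kg·m²·s⁻²·K⁻¹
All reduce to kg·m²·s⁻²·K⁻¹ except (B), which is kg·m²·s⁻²·K⁻¹·mol⁻¹.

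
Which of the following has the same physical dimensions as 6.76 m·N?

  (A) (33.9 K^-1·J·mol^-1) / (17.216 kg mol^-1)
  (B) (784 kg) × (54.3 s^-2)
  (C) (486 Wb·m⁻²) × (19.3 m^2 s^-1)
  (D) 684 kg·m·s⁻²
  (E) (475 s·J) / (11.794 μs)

(E)

Reference: N·m = kg·m·s⁻²·m = kg·m²·s⁻².
Each option:
  (A) [kg·m²·s⁻²·K⁻¹·mol⁻¹] / [kg·mol⁻¹] = m²·s⁻²·K⁻¹
  (B) [kg] · [s⁻²] = kg·s⁻²
  (C) [kg·s⁻²·A⁻¹] · [m²·s⁻¹] = kg·m²·s⁻³·A⁻¹
  (D) kg·m·s⁻²
  (E) [kg·m²·s⁻¹] / [s] = kg·m²·s⁻²  ← same
Only (E) matches kg·m²·s⁻².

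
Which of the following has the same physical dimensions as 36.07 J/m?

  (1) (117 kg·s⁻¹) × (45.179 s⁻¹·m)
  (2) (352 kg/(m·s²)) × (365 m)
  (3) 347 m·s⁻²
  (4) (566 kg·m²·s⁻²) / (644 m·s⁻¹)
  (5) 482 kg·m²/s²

Reference: J·m⁻¹ = N·m·m⁻¹ = kg·m·s⁻².
Each option:
  (1) [kg·s⁻¹] · [m·s⁻¹] = kg·m·s⁻²  ← same
  (2) [kg·m⁻¹·s⁻²] · [m] = kg·s⁻²
  (3) m·s⁻²
  (4) [kg·m²·s⁻²] / [m·s⁻¹] = kg·m·s⁻¹
  (5) kg·m²·s⁻²
Only (1) matches kg·m·s⁻².

(1)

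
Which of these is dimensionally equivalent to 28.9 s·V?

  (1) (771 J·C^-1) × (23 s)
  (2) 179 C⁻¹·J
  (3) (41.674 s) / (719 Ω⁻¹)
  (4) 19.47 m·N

Reference: V·s = J·C⁻¹·s = kg·m²·s⁻²·A⁻¹.
Each option:
  (1) [kg·m²·s⁻³·A⁻¹] · [s] = kg·m²·s⁻²·A⁻¹  ← same
  (2) J·C⁻¹ = N·m·(s·A)⁻¹ = kg·m²·s⁻³·A⁻¹
  (3) [s] / [kg⁻¹·m⁻²·s³·A²] = kg·m²·s⁻²·A⁻²
  (4) N·m = kg·m·s⁻²·m = kg·m²·s⁻²
Only (1) matches kg·m²·s⁻²·A⁻¹.

(1)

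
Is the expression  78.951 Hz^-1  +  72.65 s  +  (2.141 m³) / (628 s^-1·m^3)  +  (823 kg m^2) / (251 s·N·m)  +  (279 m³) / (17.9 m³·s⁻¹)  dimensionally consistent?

Expand each in SI base units:
  78.951 Hz^-1:  Hz⁻¹ = (s⁻¹)⁻¹ = s
  72.65 s:  s
  (2.141 m³) / (628 s^-1·m^3):  [m³] / [m³·s⁻¹] = s
  (823 kg m^2) / (251 s·N·m):  [kg·m²] / [kg·m²·s⁻¹] = s
  (279 m³) / (17.9 m³·s⁻¹):  [m³] / [m³·s⁻¹] = s
Every term reduces to s.

Yes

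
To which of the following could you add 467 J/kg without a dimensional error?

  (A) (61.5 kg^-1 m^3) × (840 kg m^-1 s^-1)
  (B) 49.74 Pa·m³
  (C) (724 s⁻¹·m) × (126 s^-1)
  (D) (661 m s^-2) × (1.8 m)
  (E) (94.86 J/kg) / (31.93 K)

(D)

Reference: J·kg⁻¹ = N·m·kg⁻¹ = m²·s⁻².
Each option:
  (A) [kg⁻¹·m³] · [kg·m⁻¹·s⁻¹] = m²·s⁻¹
  (B) Pa·m³ = N·m⁻²·m³ = kg·m²·s⁻²
  (C) [m·s⁻¹] · [s⁻¹] = m·s⁻²
  (D) [m·s⁻²] · [m] = m²·s⁻²  ← same
  (E) [m²·s⁻²] / [K] = m²·s⁻²·K⁻¹
Only (D) matches m²·s⁻².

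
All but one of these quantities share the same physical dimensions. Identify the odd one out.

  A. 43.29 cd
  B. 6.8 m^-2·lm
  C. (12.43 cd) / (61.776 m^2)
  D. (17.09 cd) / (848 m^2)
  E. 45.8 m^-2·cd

Dimensions:
  A. cd
  B. lm·m⁻² = cd·m⁻² = m⁻²·cd
  C. [cd] / [m²] = m⁻²·cd
  D. [cd] / [m²] = m⁻²·cd
  E. cd·m⁻² = m⁻²·cd
All reduce to m⁻²·cd except A., which is cd.

A.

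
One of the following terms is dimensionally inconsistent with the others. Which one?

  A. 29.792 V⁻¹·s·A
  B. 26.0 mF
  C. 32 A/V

In SI base units:
  A. A·s·V⁻¹ = A·s·(J·C⁻¹)⁻¹ = kg⁻¹·m⁻²·s⁴·A²
  B. F = C·V⁻¹ = kg⁻¹·m⁻²·s⁴·A²
  C. A·V⁻¹ = A·(J·C⁻¹)⁻¹ = kg⁻¹·m⁻²·s³·A²
All reduce to kg⁻¹·m⁻²·s⁴·A² except C., which is kg⁻¹·m⁻²·s³·A².

C.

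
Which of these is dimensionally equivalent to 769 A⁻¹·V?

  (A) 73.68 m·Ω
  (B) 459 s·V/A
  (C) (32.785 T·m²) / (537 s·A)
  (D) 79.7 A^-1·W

Reference: V·A⁻¹ = J·C⁻¹·A⁻¹ = kg·m²·s⁻³·A⁻².
Each option:
  (A) Ω·m = V·A⁻¹·m = kg·m³·s⁻³·A⁻²
  (B) V·s·A⁻¹ = J·C⁻¹·s·A⁻¹ = kg·m²·s⁻²·A⁻²
  (C) [kg·m²·s⁻²·A⁻¹] / [s·A] = kg·m²·s⁻³·A⁻²  ← same
  (D) W·A⁻¹ = J·s⁻¹·A⁻¹ = kg·m²·s⁻³·A⁻¹
Only (C) matches kg·m²·s⁻³·A⁻².

(C)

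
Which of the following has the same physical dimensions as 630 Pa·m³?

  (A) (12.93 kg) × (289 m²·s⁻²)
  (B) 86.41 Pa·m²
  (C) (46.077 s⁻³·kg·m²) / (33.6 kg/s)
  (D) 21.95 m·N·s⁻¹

(A)

Reference: Pa·m³ = N·m⁻²·m³ = kg·m²·s⁻².
Each option:
  (A) [kg] · [m²·s⁻²] = kg·m²·s⁻²  ← same
  (B) Pa·m² = N·m⁻²·m² = kg·m·s⁻²
  (C) [kg·m²·s⁻³] / [kg·s⁻¹] = m²·s⁻²
  (D) N·m·s⁻¹ = kg·m·s⁻²·m·s⁻¹ = kg·m²·s⁻³
Only (A) matches kg·m²·s⁻².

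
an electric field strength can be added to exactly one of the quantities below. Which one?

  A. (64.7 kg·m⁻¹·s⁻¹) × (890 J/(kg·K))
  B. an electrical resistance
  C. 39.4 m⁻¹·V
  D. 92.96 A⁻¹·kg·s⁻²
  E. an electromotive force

Reference: [electric field strength] = kg·m·s⁻³·A⁻¹.
Each option:
  A. [kg·m⁻¹·s⁻¹] · [m²·s⁻²·K⁻¹] = kg·m·s⁻³·K⁻¹
  B. [electrical resistance] = kg·m²·s⁻³·A⁻²
  C. V·m⁻¹ = J·C⁻¹·m⁻¹ = kg·m·s⁻³·A⁻¹  ← same
  D. kg·s⁻²·A⁻¹
  E. [electromotive force] = kg·m²·s⁻³·A⁻¹
Only C. matches kg·m·s⁻³·A⁻¹.

C.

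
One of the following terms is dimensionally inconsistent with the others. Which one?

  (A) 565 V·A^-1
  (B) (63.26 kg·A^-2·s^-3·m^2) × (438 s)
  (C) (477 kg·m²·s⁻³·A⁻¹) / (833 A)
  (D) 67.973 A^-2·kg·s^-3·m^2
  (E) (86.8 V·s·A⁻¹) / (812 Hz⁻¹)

Dimensions:
  (A) V·A⁻¹ = J·C⁻¹·A⁻¹ = kg·m²·s⁻³·A⁻²
  (B) [kg·m²·s⁻³·A⁻²] · [s] = kg·m²·s⁻²·A⁻²
  (C) [kg·m²·s⁻³·A⁻¹] / [A] = kg·m²·s⁻³·A⁻²
  (D) kg·m²·s⁻³·A⁻²
  (E) [kg·m²·s⁻²·A⁻²] / [s] = kg·m²·s⁻³·A⁻²
All reduce to kg·m²·s⁻³·A⁻² except (B), which is kg·m²·s⁻²·A⁻².

(B)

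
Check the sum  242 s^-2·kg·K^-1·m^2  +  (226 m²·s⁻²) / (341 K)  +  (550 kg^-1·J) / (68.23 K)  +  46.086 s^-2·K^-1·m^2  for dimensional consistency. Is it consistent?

No

Reduce each to base SI dimensions:
  242 s^-2·kg·K^-1·m^2:  kg·m²·s⁻²·K⁻¹
  (226 m²·s⁻²) / (341 K):  [m²·s⁻²] / [K] = m²·s⁻²·K⁻¹
  (550 kg^-1·J) / (68.23 K):  [m²·s⁻²] / [K] = m²·s⁻²·K⁻¹
  46.086 s^-2·K^-1·m^2:  m²·s⁻²·K⁻¹
The terms do not share a single dimension (kg·m²·s⁻²·K⁻¹ vs m²·s⁻²·K⁻¹).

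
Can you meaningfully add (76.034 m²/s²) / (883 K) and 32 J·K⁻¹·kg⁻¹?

Reduce each to base SI dimensions:
  (76.034 m²/s²) / (883 K):  [m²·s⁻²] / [K] = m²·s⁻²·K⁻¹
  32 J·K⁻¹·kg⁻¹:  J·kg⁻¹·K⁻¹ = N·m·kg⁻¹·K⁻¹ = m²·s⁻²·K⁻¹
Both are m²·s⁻²·K⁻¹, so they have the same dimensions and can be added.

Yes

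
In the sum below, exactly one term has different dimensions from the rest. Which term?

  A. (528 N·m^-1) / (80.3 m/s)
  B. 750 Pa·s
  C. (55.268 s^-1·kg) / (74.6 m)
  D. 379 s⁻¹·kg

Work out the base dimensions of each:
  A. [kg·s⁻²] / [m·s⁻¹] = kg·m⁻¹·s⁻¹
  B. Pa·s = N·m⁻²·s = kg·m⁻¹·s⁻¹
  C. [kg·s⁻¹] / [m] = kg·m⁻¹·s⁻¹
  D. kg·s⁻¹
All reduce to kg·m⁻¹·s⁻¹ except D., which is kg·s⁻¹.

D.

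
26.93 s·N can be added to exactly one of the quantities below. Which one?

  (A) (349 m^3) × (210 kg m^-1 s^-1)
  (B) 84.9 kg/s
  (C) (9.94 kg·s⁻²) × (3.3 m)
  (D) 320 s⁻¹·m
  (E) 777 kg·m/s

Reference: N·s = kg·m·s⁻²·s = kg·m·s⁻¹.
Each option:
  (A) [m³] · [kg·m⁻¹·s⁻¹] = kg·m²·s⁻¹
  (B) kg·s⁻¹
  (C) [kg·s⁻²] · [m] = kg·m·s⁻²
  (D) m·s⁻¹
  (E) kg·m·s⁻¹  ← same
Only (E) matches kg·m·s⁻¹.

(E)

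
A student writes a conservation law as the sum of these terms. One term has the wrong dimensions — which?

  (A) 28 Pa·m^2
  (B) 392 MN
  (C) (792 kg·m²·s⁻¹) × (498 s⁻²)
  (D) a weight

(C)

In SI base units:
  (A) Pa·m² = N·m⁻²·m² = kg·m·s⁻²
  (B) N = kg·m·s⁻²
  (C) [kg·m²·s⁻¹] · [s⁻²] = kg·m²·s⁻³
  (D) [weight] = kg·m·s⁻²
All reduce to kg·m·s⁻² except (C), which is kg·m²·s⁻³.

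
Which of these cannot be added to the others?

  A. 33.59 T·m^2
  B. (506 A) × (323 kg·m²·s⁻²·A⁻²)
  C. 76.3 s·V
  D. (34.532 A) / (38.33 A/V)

D.

Work out the base dimensions of each:
  A. T·m² = Wb·m⁻²·m² = kg·m²·s⁻²·A⁻¹
  B. [A] · [kg·m²·s⁻²·A⁻²] = kg·m²·s⁻²·A⁻¹
  C. V·s = J·C⁻¹·s = kg·m²·s⁻²·A⁻¹
  D. [A] / [kg⁻¹·m⁻²·s³·A²] = kg·m²·s⁻³·A⁻¹
All reduce to kg·m²·s⁻²·A⁻¹ except D., which is kg·m²·s⁻³·A⁻¹.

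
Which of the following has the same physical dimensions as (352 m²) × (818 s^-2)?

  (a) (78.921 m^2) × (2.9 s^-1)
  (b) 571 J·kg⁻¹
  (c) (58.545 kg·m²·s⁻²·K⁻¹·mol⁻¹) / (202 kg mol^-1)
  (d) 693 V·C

Reference: [m²] · [s⁻²] = m²·s⁻².
Each option:
  (a) [m²] · [s⁻¹] = m²·s⁻¹
  (b) J·kg⁻¹ = N·m·kg⁻¹ = m²·s⁻²  ← same
  (c) [kg·m²·s⁻²·K⁻¹·mol⁻¹] / [kg·mol⁻¹] = m²·s⁻²·K⁻¹
  (d) C·V = s·A·J·C⁻¹ = kg·m²·s⁻²
Only (b) matches m²·s⁻².

(b)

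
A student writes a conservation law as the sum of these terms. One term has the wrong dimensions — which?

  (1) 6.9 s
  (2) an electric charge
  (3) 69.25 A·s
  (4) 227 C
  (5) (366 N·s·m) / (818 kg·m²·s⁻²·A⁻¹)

Expand each in SI base units:
  (1) s
  (2) [electric charge] = s·A
  (3) A·s = s·A
  (4) C = s·A
  (5) [kg·m²·s⁻¹] / [kg·m²·s⁻²·A⁻¹] = s·A
All reduce to s·A except (1), which is s.

(1)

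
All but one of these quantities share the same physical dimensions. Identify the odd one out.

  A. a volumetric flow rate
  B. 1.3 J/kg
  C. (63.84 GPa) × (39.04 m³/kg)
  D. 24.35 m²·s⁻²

A.

Work out the base dimensions of each:
  A. [volumetric flow rate] = m³·s⁻¹
  B. J·kg⁻¹ = N·m·kg⁻¹ = m²·s⁻²
  C. [kg·m⁻¹·s⁻²] · [kg⁻¹·m³] = m²·s⁻²
  D. m²·s⁻²
All reduce to m²·s⁻² except A., which is m³·s⁻¹.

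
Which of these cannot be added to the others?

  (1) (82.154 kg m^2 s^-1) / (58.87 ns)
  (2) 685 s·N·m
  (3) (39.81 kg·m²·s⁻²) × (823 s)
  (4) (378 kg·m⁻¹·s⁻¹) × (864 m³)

(1)

Expand each in SI base units:
  (1) [kg·m²·s⁻¹] / [s] = kg·m²·s⁻²
  (2) N·m·s = kg·m·s⁻²·m·s = kg·m²·s⁻¹
  (3) [kg·m²·s⁻²] · [s] = kg·m²·s⁻¹
  (4) [kg·m⁻¹·s⁻¹] · [m³] = kg·m²·s⁻¹
All reduce to kg·m²·s⁻¹ except (1), which is kg·m²·s⁻².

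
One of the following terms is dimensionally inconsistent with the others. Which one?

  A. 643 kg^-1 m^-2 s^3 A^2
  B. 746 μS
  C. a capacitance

C.

In SI base units:
  A. kg⁻¹·m⁻²·s³·A²
  B. S = Ω⁻¹ = kg⁻¹·m⁻²·s³·A²
  C. [capacitance] = kg⁻¹·m⁻²·s⁴·A²
All reduce to kg⁻¹·m⁻²·s³·A² except C., which is kg⁻¹·m⁻²·s⁴·A².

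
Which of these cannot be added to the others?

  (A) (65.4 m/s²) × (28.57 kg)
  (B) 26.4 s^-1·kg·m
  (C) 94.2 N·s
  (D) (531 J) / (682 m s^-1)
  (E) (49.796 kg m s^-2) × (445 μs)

(A)

Work out the base dimensions of each:
  (A) [m·s⁻²] · [kg] = kg·m·s⁻²
  (B) kg·m·s⁻¹
  (C) N·s = kg·m·s⁻²·s = kg·m·s⁻¹
  (D) [kg·m²·s⁻²] / [m·s⁻¹] = kg·m·s⁻¹
  (E) [kg·m·s⁻²] · [s] = kg·m·s⁻¹
All reduce to kg·m·s⁻¹ except (A), which is kg·m·s⁻².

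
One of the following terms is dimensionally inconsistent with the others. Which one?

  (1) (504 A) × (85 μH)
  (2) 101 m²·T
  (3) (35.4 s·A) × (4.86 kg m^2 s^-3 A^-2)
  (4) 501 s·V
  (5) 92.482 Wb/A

(5)

Reduce each to base SI dimensions:
  (1) [A] · [kg·m²·s⁻²·A⁻²] = kg·m²·s⁻²·A⁻¹
  (2) T·m² = Wb·m⁻²·m² = kg·m²·s⁻²·A⁻¹
  (3) [s·A] · [kg·m²·s⁻³·A⁻²] = kg·m²·s⁻²·A⁻¹
  (4) V·s = J·C⁻¹·s = kg·m²·s⁻²·A⁻¹
  (5) Wb·A⁻¹ = V·s·A⁻¹ = kg·m²·s⁻²·A⁻²
All reduce to kg·m²·s⁻²·A⁻¹ except (5), which is kg·m²·s⁻²·A⁻².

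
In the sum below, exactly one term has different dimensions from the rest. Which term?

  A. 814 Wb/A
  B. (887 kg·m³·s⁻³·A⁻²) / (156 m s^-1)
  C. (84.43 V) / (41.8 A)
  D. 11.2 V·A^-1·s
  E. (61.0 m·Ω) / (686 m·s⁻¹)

Expand each in SI base units:
  A. Wb·A⁻¹ = V·s·A⁻¹ = kg·m²·s⁻²·A⁻²
  B. [kg·m³·s⁻³·A⁻²] / [m·s⁻¹] = kg·m²·s⁻²·A⁻²
  C. [kg·m²·s⁻³·A⁻¹] / [A] = kg·m²·s⁻³·A⁻²
  D. V·s·A⁻¹ = J·C⁻¹·s·A⁻¹ = kg·m²·s⁻²·A⁻²
  E. [kg·m³·s⁻³·A⁻²] / [m·s⁻¹] = kg·m²·s⁻²·A⁻²
All reduce to kg·m²·s⁻²·A⁻² except C., which is kg·m²·s⁻³·A⁻².

C.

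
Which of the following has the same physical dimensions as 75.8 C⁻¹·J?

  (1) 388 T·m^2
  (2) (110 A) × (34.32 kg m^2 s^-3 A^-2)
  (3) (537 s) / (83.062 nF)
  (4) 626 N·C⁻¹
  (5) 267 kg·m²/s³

(2)

Reference: J·C⁻¹ = N·m·(s·A)⁻¹ = kg·m²·s⁻³·A⁻¹.
Each option:
  (1) T·m² = Wb·m⁻²·m² = kg·m²·s⁻²·A⁻¹
  (2) [A] · [kg·m²·s⁻³·A⁻²] = kg·m²·s⁻³·A⁻¹  ← same
  (3) [s] / [kg⁻¹·m⁻²·s⁴·A²] = kg·m²·s⁻³·A⁻²
  (4) N·C⁻¹ = kg·m·s⁻²·(s·A)⁻¹ = kg·m·s⁻³·A⁻¹
  (5) kg·m²·s⁻³
Only (2) matches kg·m²·s⁻³·A⁻¹.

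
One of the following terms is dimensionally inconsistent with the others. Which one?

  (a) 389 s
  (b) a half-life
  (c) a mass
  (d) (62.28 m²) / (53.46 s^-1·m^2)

In SI base units:
  (a) s
  (b) [half-life] = s
  (c) [mass] = kg
  (d) [m²] / [m²·s⁻¹] = s
All reduce to s except (c), which is kg.

(c)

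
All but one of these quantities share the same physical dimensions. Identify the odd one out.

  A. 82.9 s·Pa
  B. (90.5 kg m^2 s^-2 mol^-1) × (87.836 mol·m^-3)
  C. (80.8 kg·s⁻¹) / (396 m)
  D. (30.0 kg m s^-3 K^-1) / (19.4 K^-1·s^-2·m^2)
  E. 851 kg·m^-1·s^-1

Work out the base dimensions of each:
  A. Pa·s = N·m⁻²·s = kg·m⁻¹·s⁻¹
  B. [kg·m²·s⁻²·mol⁻¹] · [m⁻³·mol] = kg·m⁻¹·s⁻²
  C. [kg·s⁻¹] / [m] = kg·m⁻¹·s⁻¹
  D. [kg·m·s⁻³·K⁻¹] / [m²·s⁻²·K⁻¹] = kg·m⁻¹·s⁻¹
  E. kg·m⁻¹·s⁻¹
All reduce to kg·m⁻¹·s⁻¹ except B., which is kg·m⁻¹·s⁻².

B.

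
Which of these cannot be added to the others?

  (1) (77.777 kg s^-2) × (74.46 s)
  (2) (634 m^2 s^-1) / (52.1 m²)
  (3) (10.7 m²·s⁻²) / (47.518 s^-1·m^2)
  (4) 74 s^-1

Dimensions:
  (1) [kg·s⁻²] · [s] = kg·s⁻¹
  (2) [m²·s⁻¹] / [m²] = s⁻¹
  (3) [m²·s⁻²] / [m²·s⁻¹] = s⁻¹
  (4) s⁻¹
All reduce to s⁻¹ except (1), which is kg·s⁻¹.

(1)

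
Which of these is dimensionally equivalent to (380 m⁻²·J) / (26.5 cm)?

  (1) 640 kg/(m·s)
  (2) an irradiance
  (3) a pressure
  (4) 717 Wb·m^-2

Reference: [kg·s⁻²] / [m] = kg·m⁻¹·s⁻².
Each option:
  (1) kg·m⁻¹·s⁻¹
  (2) [irradiance] = kg·s⁻³
  (3) [pressure] = kg·m⁻¹·s⁻²  ← same
  (4) Wb·m⁻² = V·s·m⁻² = kg·s⁻²·A⁻¹
Only (3) matches kg·m⁻¹·s⁻².

(3)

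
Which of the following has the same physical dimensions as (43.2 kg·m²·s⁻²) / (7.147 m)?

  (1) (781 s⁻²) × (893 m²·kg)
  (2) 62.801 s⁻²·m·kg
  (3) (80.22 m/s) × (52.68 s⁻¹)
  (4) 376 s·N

Reference: [kg·m²·s⁻²] / [m] = kg·m·s⁻².
Each option:
  (1) [s⁻²] · [kg·m²] = kg·m²·s⁻²
  (2) kg·m·s⁻²  ← same
  (3) [m·s⁻¹] · [s⁻¹] = m·s⁻²
  (4) N·s = kg·m·s⁻²·s = kg·m·s⁻¹
Only (2) matches kg·m·s⁻².

(2)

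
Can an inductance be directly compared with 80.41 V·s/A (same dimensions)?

Dimensions:
  an inductance:  [inductance] = kg·m²·s⁻²·A⁻²
  80.41 V·s/A:  V·s·A⁻¹ = J·C⁻¹·s·A⁻¹ = kg·m²·s⁻²·A⁻²
Both are kg·m²·s⁻²·A⁻², so they have the same dimensions and can be added.

Yes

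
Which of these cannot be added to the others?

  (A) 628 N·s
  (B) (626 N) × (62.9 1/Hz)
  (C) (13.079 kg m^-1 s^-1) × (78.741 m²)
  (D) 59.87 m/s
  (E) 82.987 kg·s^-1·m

Dimensions:
  (A) N·s = kg·m·s⁻²·s = kg·m·s⁻¹
  (B) [kg·m·s⁻²] · [s] = kg·m·s⁻¹
  (C) [kg·m⁻¹·s⁻¹] · [m²] = kg·m·s⁻¹
  (D) m·s⁻¹
  (E) kg·m·s⁻¹
All reduce to kg·m·s⁻¹ except (D), which is m·s⁻¹.

(D)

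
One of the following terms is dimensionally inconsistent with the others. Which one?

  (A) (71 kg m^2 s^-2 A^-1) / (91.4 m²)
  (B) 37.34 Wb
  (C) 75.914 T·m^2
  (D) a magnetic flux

(A)

Expand each in SI base units:
  (A) [kg·m²·s⁻²·A⁻¹] / [m²] = kg·s⁻²·A⁻¹
  (B) Wb = V·s = kg·m²·s⁻²·A⁻¹
  (C) T·m² = Wb·m⁻²·m² = kg·m²·s⁻²·A⁻¹
  (D) [magnetic flux] = kg·m²·s⁻²·A⁻¹
All reduce to kg·m²·s⁻²·A⁻¹ except (A), which is kg·s⁻²·A⁻¹.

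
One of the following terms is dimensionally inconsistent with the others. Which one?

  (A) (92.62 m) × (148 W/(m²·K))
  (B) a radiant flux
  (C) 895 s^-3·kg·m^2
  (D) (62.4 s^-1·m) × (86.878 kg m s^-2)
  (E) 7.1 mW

Work out the base dimensions of each:
  (A) [m] · [kg·s⁻³·K⁻¹] = kg·m·s⁻³·K⁻¹
  (B) [radiant flux] = kg·m²·s⁻³
  (C) kg·m²·s⁻³
  (D) [m·s⁻¹] · [kg·m·s⁻²] = kg·m²·s⁻³
  (E) W = J·s⁻¹ = kg·m²·s⁻³
All reduce to kg·m²·s⁻³ except (A), which is kg·m·s⁻³·K⁻¹.

(A)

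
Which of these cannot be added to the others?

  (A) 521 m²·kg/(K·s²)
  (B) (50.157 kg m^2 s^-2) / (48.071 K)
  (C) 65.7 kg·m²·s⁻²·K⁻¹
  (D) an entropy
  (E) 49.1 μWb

(E)

In SI base units:
  (A) kg·m²·s⁻²·K⁻¹
  (B) [kg·m²·s⁻²] / [K] = kg·m²·s⁻²·K⁻¹
  (C) kg·m²·s⁻²·K⁻¹
  (D) [entropy] = kg·m²·s⁻²·K⁻¹
  (E) Wb = V·s = kg·m²·s⁻²·A⁻¹
All reduce to kg·m²·s⁻²·K⁻¹ except (E), which is kg·m²·s⁻²·A⁻¹.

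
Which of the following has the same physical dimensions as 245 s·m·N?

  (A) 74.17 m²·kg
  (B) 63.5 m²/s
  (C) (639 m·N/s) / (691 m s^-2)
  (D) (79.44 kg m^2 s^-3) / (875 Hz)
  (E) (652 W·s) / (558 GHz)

(E)

Reference: N·m·s = kg·m·s⁻²·m·s = kg·m²·s⁻¹.
Each option:
  (A) kg·m²
  (B) m²·s⁻¹
  (C) [kg·m²·s⁻³] / [m·s⁻²] = kg·m·s⁻¹
  (D) [kg·m²·s⁻³] / [s⁻¹] = kg·m²·s⁻²
  (E) [kg·m²·s⁻²] / [s⁻¹] = kg·m²·s⁻¹  ← same
Only (E) matches kg·m²·s⁻¹.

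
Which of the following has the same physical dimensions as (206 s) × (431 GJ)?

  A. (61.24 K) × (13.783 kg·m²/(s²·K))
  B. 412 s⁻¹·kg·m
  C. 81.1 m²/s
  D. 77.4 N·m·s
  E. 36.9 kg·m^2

D.

Reference: [s] · [kg·m²·s⁻²] = kg·m²·s⁻¹.
Each option:
  A. [K] · [kg·m²·s⁻²·K⁻¹] = kg·m²·s⁻²
  B. kg·m·s⁻¹
  C. m²·s⁻¹
  D. N·m·s = kg·m·s⁻²·m·s = kg·m²·s⁻¹  ← same
  E. kg·m²
Only D. matches kg·m²·s⁻¹.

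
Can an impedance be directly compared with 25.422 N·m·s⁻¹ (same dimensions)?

Work out the base dimensions of each:
  an impedance:  [impedance] = kg·m²·s⁻³·A⁻²
  25.422 N·m·s⁻¹:  N·m·s⁻¹ = kg·m·s⁻²·m·s⁻¹ = kg·m²·s⁻³
kg·m²·s⁻³·A⁻² ≠ kg·m²·s⁻³, so they cannot be added.

No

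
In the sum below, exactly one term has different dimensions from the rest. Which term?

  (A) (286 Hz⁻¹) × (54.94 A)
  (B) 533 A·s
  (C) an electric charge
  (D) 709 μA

(D)

Dimensions:
  (A) [s] · [A] = s·A
  (B) A·s = s·A
  (C) [electric charge] = s·A
  (D) A
All reduce to s·A except (D), which is A.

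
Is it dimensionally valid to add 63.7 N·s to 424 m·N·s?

No

Expand each in SI base units:
  63.7 N·s:  N·s = kg·m·s⁻²·s = kg·m·s⁻¹
  424 m·N·s:  N·m·s = kg·m·s⁻²·m·s = kg·m²·s⁻¹
kg·m·s⁻¹ ≠ kg·m²·s⁻¹, so they cannot be added.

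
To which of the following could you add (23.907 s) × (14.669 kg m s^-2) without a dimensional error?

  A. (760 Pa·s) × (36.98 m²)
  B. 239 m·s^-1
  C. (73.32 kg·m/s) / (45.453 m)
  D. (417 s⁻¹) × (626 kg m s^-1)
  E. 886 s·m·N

A.

Reference: [s] · [kg·m·s⁻²] = kg·m·s⁻¹.
Each option:
  A. [kg·m⁻¹·s⁻¹] · [m²] = kg·m·s⁻¹  ← same
  B. m·s⁻¹
  C. [kg·m·s⁻¹] / [m] = kg·s⁻¹
  D. [s⁻¹] · [kg·m·s⁻¹] = kg·m·s⁻²
  E. N·m·s = kg·m·s⁻²·m·s = kg·m²·s⁻¹
Only A. matches kg·m·s⁻¹.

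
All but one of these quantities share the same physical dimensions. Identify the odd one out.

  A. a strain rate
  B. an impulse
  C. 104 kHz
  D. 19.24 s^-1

B.

Work out the base dimensions of each:
  A. [strain rate] = s⁻¹
  B. [impulse] = kg·m·s⁻¹
  C. Hz = s⁻¹
  D. s⁻¹
All reduce to s⁻¹ except B., which is kg·m·s⁻¹.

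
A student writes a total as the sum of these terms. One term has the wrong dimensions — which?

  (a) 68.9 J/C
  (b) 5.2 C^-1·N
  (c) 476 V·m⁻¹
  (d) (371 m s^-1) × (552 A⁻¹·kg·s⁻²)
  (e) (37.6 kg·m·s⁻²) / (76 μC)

Work out the base dimensions of each:
  (a) J·C⁻¹ = N·m·(s·A)⁻¹ = kg·m²·s⁻³·A⁻¹
  (b) N·C⁻¹ = kg·m·s⁻²·(s·A)⁻¹ = kg·m·s⁻³·A⁻¹
  (c) V·m⁻¹ = J·C⁻¹·m⁻¹ = kg·m·s⁻³·A⁻¹
  (d) [m·s⁻¹] · [kg·s⁻²·A⁻¹] = kg·m·s⁻³·A⁻¹
  (e) [kg·m·s⁻²] / [s·A] = kg·m·s⁻³·A⁻¹
All reduce to kg·m·s⁻³·A⁻¹ except (a), which is kg·m²·s⁻³·A⁻¹.

(a)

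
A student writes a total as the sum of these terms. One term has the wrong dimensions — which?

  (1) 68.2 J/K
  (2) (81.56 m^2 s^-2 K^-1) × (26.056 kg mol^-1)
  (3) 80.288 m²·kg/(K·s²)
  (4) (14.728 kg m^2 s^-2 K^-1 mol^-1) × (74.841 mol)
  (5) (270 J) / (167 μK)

In SI base units:
  (1) J·K⁻¹ = N·m·K⁻¹ = kg·m²·s⁻²·K⁻¹
  (2) [m²·s⁻²·K⁻¹] · [kg·mol⁻¹] = kg·m²·s⁻²·K⁻¹·mol⁻¹
  (3) kg·m²·s⁻²·K⁻¹
  (4) [kg·m²·s⁻²·K⁻¹·mol⁻¹] · [mol] = kg·m²·s⁻²·K⁻¹
  (5) [kg·m²·s⁻²] / [K] = kg·m²·s⁻²·K⁻¹
All reduce to kg·m²·s⁻²·K⁻¹ except (2), which is kg·m²·s⁻²·K⁻¹·mol⁻¹.

(2)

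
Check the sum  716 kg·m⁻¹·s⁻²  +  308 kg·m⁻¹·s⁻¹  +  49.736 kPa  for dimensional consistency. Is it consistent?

No

Work out the base dimensions of each:
  716 kg·m⁻¹·s⁻²:  kg·m⁻¹·s⁻²
  308 kg·m⁻¹·s⁻¹:  kg·m⁻¹·s⁻¹
  49.736 kPa:  Pa = N·m⁻² = kg·m⁻¹·s⁻²
The terms do not share a single dimension (kg·m⁻¹·s⁻² vs kg·m⁻¹·s⁻¹).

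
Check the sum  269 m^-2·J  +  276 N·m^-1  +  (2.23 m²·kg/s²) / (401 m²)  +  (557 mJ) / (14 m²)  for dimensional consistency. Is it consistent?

Expand each in SI base units:
  269 m^-2·J:  J·m⁻² = N·m·m⁻² = kg·s⁻²
  276 N·m^-1:  N·m⁻¹ = kg·m·s⁻²·m⁻¹ = kg·s⁻²
  (2.23 m²·kg/s²) / (401 m²):  [kg·m²·s⁻²] / [m²] = kg·s⁻²
  (557 mJ) / (14 m²):  [kg·m²·s⁻²] / [m²] = kg·s⁻²
Every term reduces to kg·s⁻².

Yes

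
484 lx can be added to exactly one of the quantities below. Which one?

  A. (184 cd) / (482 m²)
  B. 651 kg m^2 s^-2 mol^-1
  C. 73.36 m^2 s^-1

Reference: lx = lm·m⁻² = m⁻²·cd.
Each option:
  A. [cd] / [m²] = m⁻²·cd  ← same
  B. kg·m²·s⁻²·mol⁻¹
  C. m²·s⁻¹
Only A. matches m⁻²·cd.

A.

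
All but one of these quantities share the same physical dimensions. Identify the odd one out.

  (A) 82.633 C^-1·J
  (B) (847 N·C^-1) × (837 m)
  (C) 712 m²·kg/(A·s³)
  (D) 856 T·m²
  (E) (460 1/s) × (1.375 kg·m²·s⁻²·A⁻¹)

(D)

Reduce each to base SI dimensions:
  (A) J·C⁻¹ = N·m·(s·A)⁻¹ = kg·m²·s⁻³·A⁻¹
  (B) [kg·m·s⁻³·A⁻¹] · [m] = kg·m²·s⁻³·A⁻¹
  (C) kg·m²·s⁻³·A⁻¹
  (D) T·m² = Wb·m⁻²·m² = kg·m²·s⁻²·A⁻¹
  (E) [s⁻¹] · [kg·m²·s⁻²·A⁻¹] = kg·m²·s⁻³·A⁻¹
All reduce to kg·m²·s⁻³·A⁻¹ except (D), which is kg·m²·s⁻²·A⁻¹.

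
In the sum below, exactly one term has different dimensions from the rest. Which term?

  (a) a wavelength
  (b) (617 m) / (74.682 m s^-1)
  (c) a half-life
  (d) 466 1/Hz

Dimensions:
  (a) [wavelength] = m
  (b) [m] / [m·s⁻¹] = s
  (c) [half-life] = s
  (d) Hz⁻¹ = (s⁻¹)⁻¹ = s
All reduce to s except (a), which is m.

(a)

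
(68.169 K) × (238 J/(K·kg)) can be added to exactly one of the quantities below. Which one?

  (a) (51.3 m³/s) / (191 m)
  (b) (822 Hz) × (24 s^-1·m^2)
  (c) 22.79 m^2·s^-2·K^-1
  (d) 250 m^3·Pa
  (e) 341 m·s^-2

Reference: [K] · [m²·s⁻²·K⁻¹] = m²·s⁻².
Each option:
  (a) [m³·s⁻¹] / [m] = m²·s⁻¹
  (b) [s⁻¹] · [m²·s⁻¹] = m²·s⁻²  ← same
  (c) m²·s⁻²·K⁻¹
  (d) Pa·m³ = N·m⁻²·m³ = kg·m²·s⁻²
  (e) m·s⁻²
Only (b) matches m²·s⁻².

(b)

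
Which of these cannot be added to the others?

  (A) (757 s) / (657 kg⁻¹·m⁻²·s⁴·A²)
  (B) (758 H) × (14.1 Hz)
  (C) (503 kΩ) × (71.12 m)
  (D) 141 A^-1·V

(C)

In SI base units:
  (A) [s] / [kg⁻¹·m⁻²·s⁴·A²] = kg·m²·s⁻³·A⁻²
  (B) [kg·m²·s⁻²·A⁻²] · [s⁻¹] = kg·m²·s⁻³·A⁻²
  (C) [kg·m²·s⁻³·A⁻²] · [m] = kg·m³·s⁻³·A⁻²
  (D) V·A⁻¹ = J·C⁻¹·A⁻¹ = kg·m²·s⁻³·A⁻²
All reduce to kg·m²·s⁻³·A⁻² except (C), which is kg·m³·s⁻³·A⁻².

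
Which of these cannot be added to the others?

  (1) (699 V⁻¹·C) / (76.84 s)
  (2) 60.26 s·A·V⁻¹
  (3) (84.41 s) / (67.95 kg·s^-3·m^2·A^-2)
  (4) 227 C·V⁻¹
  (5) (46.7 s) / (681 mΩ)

In SI base units:
  (1) [kg⁻¹·m⁻²·s⁴·A²] / [s] = kg⁻¹·m⁻²·s³·A²
  (2) A·s·V⁻¹ = A·s·(J·C⁻¹)⁻¹ = kg⁻¹·m⁻²·s⁴·A²
  (3) [s] / [kg·m²·s⁻³·A⁻²] = kg⁻¹·m⁻²·s⁴·A²
  (4) C·V⁻¹ = s·A·(J·C⁻¹)⁻¹ = kg⁻¹·m⁻²·s⁴·A²
  (5) [s] / [kg·m²·s⁻³·A⁻²] = kg⁻¹·m⁻²·s⁴·A²
All reduce to kg⁻¹·m⁻²·s⁴·A² except (1), which is kg⁻¹·m⁻²·s³·A².

(1)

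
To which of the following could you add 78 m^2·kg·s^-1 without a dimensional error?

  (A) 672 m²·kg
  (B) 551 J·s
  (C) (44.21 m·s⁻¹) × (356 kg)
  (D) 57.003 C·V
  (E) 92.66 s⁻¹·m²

Reference: kg·m²·s⁻¹.
Each option:
  (A) kg·m²
  (B) J·s = N·m·s = kg·m²·s⁻¹  ← same
  (C) [m·s⁻¹] · [kg] = kg·m·s⁻¹
  (D) C·V = s·A·J·C⁻¹ = kg·m²·s⁻²
  (E) m²·s⁻¹
Only (B) matches kg·m²·s⁻¹.

(B)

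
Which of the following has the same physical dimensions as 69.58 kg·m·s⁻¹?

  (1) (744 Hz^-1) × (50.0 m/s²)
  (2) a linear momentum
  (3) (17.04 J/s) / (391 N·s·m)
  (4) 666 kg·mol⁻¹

Reference: kg·m·s⁻¹.
Each option:
  (1) [s] · [m·s⁻²] = m·s⁻¹
  (2) [linear momentum] = kg·m·s⁻¹  ← same
  (3) [kg·m²·s⁻³] / [kg·m²·s⁻¹] = s⁻²
  (4) kg·mol⁻¹
Only (2) matches kg·m·s⁻¹.

(2)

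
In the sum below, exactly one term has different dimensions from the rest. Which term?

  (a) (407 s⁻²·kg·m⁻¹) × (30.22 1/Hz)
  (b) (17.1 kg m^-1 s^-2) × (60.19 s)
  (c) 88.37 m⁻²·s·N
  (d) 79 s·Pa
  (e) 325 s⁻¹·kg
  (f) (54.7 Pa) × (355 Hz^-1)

Dimensions:
  (a) [kg·m⁻¹·s⁻²] · [s] = kg·m⁻¹·s⁻¹
  (b) [kg·m⁻¹·s⁻²] · [s] = kg·m⁻¹·s⁻¹
  (c) N·s·m⁻² = kg·m·s⁻²·s·m⁻² = kg·m⁻¹·s⁻¹
  (d) Pa·s = N·m⁻²·s = kg·m⁻¹·s⁻¹
  (e) kg·s⁻¹
  (f) [kg·m⁻¹·s⁻²] · [s] = kg·m⁻¹·s⁻¹
All reduce to kg·m⁻¹·s⁻¹ except (e), which is kg·s⁻¹.

(e)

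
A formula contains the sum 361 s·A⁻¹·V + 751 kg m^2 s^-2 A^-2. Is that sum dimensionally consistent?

Yes

Expand each in SI base units:
  361 s·A⁻¹·V:  V·s·A⁻¹ = J·C⁻¹·s·A⁻¹ = kg·m²·s⁻²·A⁻²
  751 kg m^2 s^-2 A^-2:  kg·m²·s⁻²·A⁻²
Both are kg·m²·s⁻²·A⁻², so they have the same dimensions and can be added.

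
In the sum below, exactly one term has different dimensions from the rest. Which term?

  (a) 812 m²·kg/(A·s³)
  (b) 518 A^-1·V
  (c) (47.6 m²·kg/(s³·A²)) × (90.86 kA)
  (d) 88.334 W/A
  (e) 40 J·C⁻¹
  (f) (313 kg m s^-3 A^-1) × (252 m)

Expand each in SI base units:
  (a) kg·m²·s⁻³·A⁻¹
  (b) V·A⁻¹ = J·C⁻¹·A⁻¹ = kg·m²·s⁻³·A⁻²
  (c) [kg·m²·s⁻³·A⁻²] · [A] = kg·m²·s⁻³·A⁻¹
  (d) W·A⁻¹ = J·s⁻¹·A⁻¹ = kg·m²·s⁻³·A⁻¹
  (e) J·C⁻¹ = N·m·(s·A)⁻¹ = kg·m²·s⁻³·A⁻¹
  (f) [kg·m·s⁻³·A⁻¹] · [m] = kg·m²·s⁻³·A⁻¹
All reduce to kg·m²·s⁻³·A⁻¹ except (b), which is kg·m²·s⁻³·A⁻².

(b)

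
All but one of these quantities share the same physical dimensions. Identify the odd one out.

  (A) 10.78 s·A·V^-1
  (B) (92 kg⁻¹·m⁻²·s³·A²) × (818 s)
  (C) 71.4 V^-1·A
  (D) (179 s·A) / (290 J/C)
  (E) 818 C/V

(C)

Expand each in SI base units:
  (A) A·s·V⁻¹ = A·s·(J·C⁻¹)⁻¹ = kg⁻¹·m⁻²·s⁴·A²
  (B) [kg⁻¹·m⁻²·s³·A²] · [s] = kg⁻¹·m⁻²·s⁴·A²
  (C) A·V⁻¹ = A·(J·C⁻¹)⁻¹ = kg⁻¹·m⁻²·s³·A²
  (D) [s·A] / [kg·m²·s⁻³·A⁻¹] = kg⁻¹·m⁻²·s⁴·A²
  (E) C·V⁻¹ = s·A·(J·C⁻¹)⁻¹ = kg⁻¹·m⁻²·s⁴·A²
All reduce to kg⁻¹·m⁻²·s⁴·A² except (C), which is kg⁻¹·m⁻²·s³·A².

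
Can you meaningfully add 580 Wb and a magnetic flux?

Yes

Dimensions:
  580 Wb:  Wb = V·s = kg·m²·s⁻²·A⁻¹
  a magnetic flux:  [magnetic flux] = kg·m²·s⁻²·A⁻¹
Both are kg·m²·s⁻²·A⁻¹, so they have the same dimensions and can be added.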